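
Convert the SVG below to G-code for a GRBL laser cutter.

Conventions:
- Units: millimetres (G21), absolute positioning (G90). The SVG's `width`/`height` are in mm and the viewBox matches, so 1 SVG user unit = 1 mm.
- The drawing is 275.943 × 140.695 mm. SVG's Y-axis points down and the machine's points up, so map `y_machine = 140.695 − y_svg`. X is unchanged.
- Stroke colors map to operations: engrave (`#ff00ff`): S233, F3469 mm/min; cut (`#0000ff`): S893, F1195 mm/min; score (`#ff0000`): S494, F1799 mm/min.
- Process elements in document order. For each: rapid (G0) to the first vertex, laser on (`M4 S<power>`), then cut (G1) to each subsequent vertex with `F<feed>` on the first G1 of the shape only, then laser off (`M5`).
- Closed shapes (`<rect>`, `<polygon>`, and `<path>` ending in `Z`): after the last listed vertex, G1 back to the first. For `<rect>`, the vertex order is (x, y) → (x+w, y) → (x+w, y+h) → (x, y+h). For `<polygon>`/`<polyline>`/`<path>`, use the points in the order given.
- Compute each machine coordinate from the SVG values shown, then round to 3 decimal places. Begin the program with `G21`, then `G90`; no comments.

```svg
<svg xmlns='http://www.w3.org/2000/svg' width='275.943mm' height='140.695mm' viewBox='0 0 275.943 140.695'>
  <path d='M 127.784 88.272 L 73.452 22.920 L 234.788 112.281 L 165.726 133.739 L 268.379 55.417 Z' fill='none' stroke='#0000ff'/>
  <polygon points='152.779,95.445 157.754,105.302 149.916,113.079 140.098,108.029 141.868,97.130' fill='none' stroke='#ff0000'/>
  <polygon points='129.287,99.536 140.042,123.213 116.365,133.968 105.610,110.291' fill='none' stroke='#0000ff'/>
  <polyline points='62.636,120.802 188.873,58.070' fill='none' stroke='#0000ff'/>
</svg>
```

viewBox `0 0 275.943 140.695` with mm width/height → 1 unit = 1 mm. Flip: y_m = 140.695 − y_svg.

**Shape 1** — `<path>` closed polygon, stroke `#0000ff` → cut (S893, F1195). Machine vertices: (127.784,52.423) → (73.452,117.775) → (234.788,28.414) → (165.726,6.956) → (268.379,85.278) → (127.784,52.423). Closed: final G1 returns to the first vertex.

**Shape 2** — `<polygon>` regular polygon, stroke `#ff0000` → score (S494, F1799). Machine vertices: (152.779,45.250) → (157.754,35.393) → (149.916,27.616) → (140.098,32.666) → (141.868,43.565) → (152.779,45.250). Closed: final G1 returns to the first vertex.

**Shape 3** — `<polygon>` regular polygon, stroke `#0000ff` → cut (S893, F1195). Machine vertices: (129.287,41.159) → (140.042,17.482) → (116.365,6.727) → (105.610,30.404) → (129.287,41.159). Closed: final G1 returns to the first vertex.

**Shape 4** — `<polyline>` line segment, stroke `#0000ff` → cut (S893, F1195). Machine vertices: (62.636,19.893) → (188.873,82.625). Open path.

G21
G90
G0 X127.784 Y52.423
M4 S893
G1 X73.452 Y117.775 F1195
G1 X234.788 Y28.414
G1 X165.726 Y6.956
G1 X268.379 Y85.278
G1 X127.784 Y52.423
M5
G0 X152.779 Y45.250
M4 S494
G1 X157.754 Y35.393 F1799
G1 X149.916 Y27.616
G1 X140.098 Y32.666
G1 X141.868 Y43.565
G1 X152.779 Y45.250
M5
G0 X129.287 Y41.159
M4 S893
G1 X140.042 Y17.482 F1195
G1 X116.365 Y6.727
G1 X105.610 Y30.404
G1 X129.287 Y41.159
M5
G0 X62.636 Y19.893
M4 S893
G1 X188.873 Y82.625 F1195
M5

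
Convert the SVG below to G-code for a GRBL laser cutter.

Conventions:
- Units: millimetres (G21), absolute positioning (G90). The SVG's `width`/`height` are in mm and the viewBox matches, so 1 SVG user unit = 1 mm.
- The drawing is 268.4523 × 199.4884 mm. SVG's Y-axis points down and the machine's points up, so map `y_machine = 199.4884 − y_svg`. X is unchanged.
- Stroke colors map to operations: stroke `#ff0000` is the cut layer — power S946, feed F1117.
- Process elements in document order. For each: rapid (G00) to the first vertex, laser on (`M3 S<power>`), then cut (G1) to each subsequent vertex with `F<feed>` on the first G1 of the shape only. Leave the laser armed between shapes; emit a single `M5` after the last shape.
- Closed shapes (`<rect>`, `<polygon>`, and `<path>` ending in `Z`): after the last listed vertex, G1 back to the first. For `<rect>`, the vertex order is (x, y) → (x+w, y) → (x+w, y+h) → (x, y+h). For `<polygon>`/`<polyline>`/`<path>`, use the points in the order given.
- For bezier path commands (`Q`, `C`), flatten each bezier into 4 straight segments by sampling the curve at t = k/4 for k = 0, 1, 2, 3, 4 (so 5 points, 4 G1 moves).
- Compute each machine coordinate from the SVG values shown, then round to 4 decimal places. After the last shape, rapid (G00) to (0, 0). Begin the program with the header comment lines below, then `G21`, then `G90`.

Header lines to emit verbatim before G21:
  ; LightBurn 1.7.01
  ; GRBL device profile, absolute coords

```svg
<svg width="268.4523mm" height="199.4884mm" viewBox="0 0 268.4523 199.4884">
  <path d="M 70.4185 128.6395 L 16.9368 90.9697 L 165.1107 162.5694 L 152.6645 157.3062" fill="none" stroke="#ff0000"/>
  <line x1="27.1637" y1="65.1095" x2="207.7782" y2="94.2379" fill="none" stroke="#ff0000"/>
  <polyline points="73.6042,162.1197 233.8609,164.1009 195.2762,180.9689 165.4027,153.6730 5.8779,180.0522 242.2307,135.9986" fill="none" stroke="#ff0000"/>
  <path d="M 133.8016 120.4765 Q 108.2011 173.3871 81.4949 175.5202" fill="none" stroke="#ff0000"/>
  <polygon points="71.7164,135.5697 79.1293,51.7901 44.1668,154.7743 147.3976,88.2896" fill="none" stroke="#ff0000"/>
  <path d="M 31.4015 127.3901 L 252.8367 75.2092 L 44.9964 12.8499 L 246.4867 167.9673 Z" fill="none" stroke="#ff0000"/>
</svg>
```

viewBox `0 0 268.4523 199.4884` with mm width/height → 1 unit = 1 mm. Flip: y_m = 199.4884 − y_svg.

**Shape 1** — `<path>` open polyline, stroke `#ff0000` → cut (S946, F1117). Machine vertices: (70.4185,70.8489) → (16.9368,108.5187) → (165.1107,36.9190) → (152.6645,42.1822). Open path.

**Shape 2** — `<line>` line segment, stroke `#ff0000` → cut (S946, F1117). Machine vertices: (27.1637,134.3789) → (207.7782,105.2505). Open path.

**Shape 3** — `<polyline>` open polyline, stroke `#ff0000` → cut (S946, F1117). Machine vertices: (73.6042,37.3687) → (233.8609,35.3875) → (195.2762,18.5195) → (165.4027,45.8154) → (5.8779,19.4362) → (242.2307,63.4898). Open path.

**Shape 4** — `<path>` quadratic bezier, stroke `#ff0000` → cut (S946, F1117). Control points (SVG): P0=(133.8016,120.4765), P1=(108.2011,173.3871), P2=(81.4949,175.5202); sampled at t=k/4. Machine vertices: (133.8016,79.0119) → (120.9322,55.7302) → (107.9247,38.7957) → (94.7789,28.2083) → (81.4949,23.9682). Open path.

**Shape 5** — `<polygon>` closed polygon, stroke `#ff0000` → cut (S946, F1117). Machine vertices: (71.7164,63.9187) → (79.1293,147.6983) → (44.1668,44.7141) → (147.3976,111.1988) → (71.7164,63.9187). Closed: final G1 returns to the first vertex.

**Shape 6** — `<path>` closed polygon, stroke `#ff0000` → cut (S946, F1117). Machine vertices: (31.4015,72.0983) → (252.8367,124.2792) → (44.9964,186.6385) → (246.4867,31.5211) → (31.4015,72.0983). Closed: final G1 returns to the first vertex.

; LightBurn 1.7.01
; GRBL device profile, absolute coords
G21
G90
G00 X70.4185 Y70.8489
M3 S946
G1 X16.9368 Y108.5187 F1117
G1 X165.1107 Y36.9190
G1 X152.6645 Y42.1822
G00 X27.1637 Y134.3789
M3 S946
G1 X207.7782 Y105.2505 F1117
G00 X73.6042 Y37.3687
M3 S946
G1 X233.8609 Y35.3875 F1117
G1 X195.2762 Y18.5195
G1 X165.4027 Y45.8154
G1 X5.8779 Y19.4362
G1 X242.2307 Y63.4898
G00 X133.8016 Y79.0119
M3 S946
G1 X120.9322 Y55.7302 F1117
G1 X107.9247 Y38.7957
G1 X94.7789 Y28.2083
G1 X81.4949 Y23.9682
G00 X71.7164 Y63.9187
M3 S946
G1 X79.1293 Y147.6983 F1117
G1 X44.1668 Y44.7141
G1 X147.3976 Y111.1988
G1 X71.7164 Y63.9187
G00 X31.4015 Y72.0983
M3 S946
G1 X252.8367 Y124.2792 F1117
G1 X44.9964 Y186.6385
G1 X246.4867 Y31.5211
G1 X31.4015 Y72.0983
M5
G00 X0.0000 Y0.0000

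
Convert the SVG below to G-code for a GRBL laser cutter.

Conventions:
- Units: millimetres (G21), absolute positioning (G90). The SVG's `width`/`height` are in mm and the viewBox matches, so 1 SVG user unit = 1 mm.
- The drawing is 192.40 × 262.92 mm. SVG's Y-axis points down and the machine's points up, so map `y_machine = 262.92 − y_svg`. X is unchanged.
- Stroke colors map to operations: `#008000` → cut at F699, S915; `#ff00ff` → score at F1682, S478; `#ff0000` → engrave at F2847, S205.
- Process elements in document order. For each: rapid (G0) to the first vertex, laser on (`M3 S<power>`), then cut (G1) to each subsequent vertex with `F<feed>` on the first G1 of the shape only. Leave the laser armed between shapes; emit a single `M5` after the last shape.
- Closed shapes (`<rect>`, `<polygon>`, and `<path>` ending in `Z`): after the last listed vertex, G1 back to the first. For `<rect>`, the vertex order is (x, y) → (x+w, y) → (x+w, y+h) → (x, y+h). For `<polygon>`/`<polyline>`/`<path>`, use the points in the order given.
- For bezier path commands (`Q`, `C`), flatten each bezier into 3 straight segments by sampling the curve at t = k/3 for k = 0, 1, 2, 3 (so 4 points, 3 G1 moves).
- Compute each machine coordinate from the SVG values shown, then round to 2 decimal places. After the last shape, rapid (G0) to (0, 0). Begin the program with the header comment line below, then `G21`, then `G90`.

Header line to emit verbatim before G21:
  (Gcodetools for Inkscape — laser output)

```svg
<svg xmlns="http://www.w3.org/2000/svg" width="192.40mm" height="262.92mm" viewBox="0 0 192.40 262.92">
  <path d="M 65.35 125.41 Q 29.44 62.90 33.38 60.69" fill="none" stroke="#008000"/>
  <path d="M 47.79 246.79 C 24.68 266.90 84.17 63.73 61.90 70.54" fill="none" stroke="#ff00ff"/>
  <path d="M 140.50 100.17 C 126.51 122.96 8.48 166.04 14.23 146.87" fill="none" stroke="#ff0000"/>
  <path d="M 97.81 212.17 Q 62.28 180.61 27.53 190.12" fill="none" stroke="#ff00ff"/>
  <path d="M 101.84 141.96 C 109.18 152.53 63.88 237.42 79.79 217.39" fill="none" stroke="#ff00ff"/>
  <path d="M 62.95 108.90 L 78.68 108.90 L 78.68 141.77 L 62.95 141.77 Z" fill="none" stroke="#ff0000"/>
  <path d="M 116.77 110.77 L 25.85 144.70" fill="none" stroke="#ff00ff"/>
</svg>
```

Since the viewBox matches the mm dimensions, user units are millimetres directly. The only transform is the Y-flip y_m = 262.92 − y_svg.

Shape 1 is a quadratic bezier drawn with `<path>`. Its stroke #008000 means cut at S915, F699. After flipping Y the toolpath is (65.35,137.51) → (45.84,172.48) → (35.18,194.06) → (33.38,202.23).

Shape 2 is a cubic bezier drawn with `<path>`. Its stroke #ff00ff means score at S478, F1682. After flipping Y the toolpath is (47.79,16.13) → (46.13,54.40) → (63.00,145.24) → (61.90,192.38).

Shape 3 is a cubic bezier drawn with `<path>`. Its stroke #ff0000 means engrave at S205, F2847. After flipping Y the toolpath is (140.50,162.75) → (100.27,136.25) → (41.30,114.57) → (14.23,116.05).

Shape 4 is a quadratic bezier drawn with `<path>`. Its stroke #ff00ff means score at S478, F1682. After flipping Y the toolpath is (97.81,50.75) → (74.21,67.23) → (50.78,74.58) → (27.53,72.80).

Shape 5 is a cubic bezier drawn with `<path>`. Its stroke #ff00ff means score at S478, F1682. After flipping Y the toolpath is (101.84,120.96) → (95.85,92.26) → (80.07,53.83) → (79.79,45.53).

Shape 6 is a rectangle drawn with `<path>`. Its stroke #ff0000 means engrave at S205, F2847. After flipping Y the toolpath is (62.95,154.02) → (78.68,154.02) → (78.68,121.15) → (62.95,121.15) → (62.95,154.02), returning to the start.

Shape 7 is a line segment drawn with `<path>`. Its stroke #ff00ff means score at S478, F1682. After flipping Y the toolpath is (116.77,152.15) → (25.85,118.22).

(Gcodetools for Inkscape — laser output)
G21
G90
G0 X65.35 Y137.51
M3 S915
G1 X45.84 Y172.48 F699
G1 X35.18 Y194.06
G1 X33.38 Y202.23
G0 X47.79 Y16.13
M3 S478
G1 X46.13 Y54.40 F1682
G1 X63.00 Y145.24
G1 X61.90 Y192.38
G0 X140.50 Y162.75
M3 S205
G1 X100.27 Y136.25 F2847
G1 X41.30 Y114.57
G1 X14.23 Y116.05
G0 X97.81 Y50.75
M3 S478
G1 X74.21 Y67.23 F1682
G1 X50.78 Y74.58
G1 X27.53 Y72.80
G0 X101.84 Y120.96
M3 S478
G1 X95.85 Y92.26 F1682
G1 X80.07 Y53.83
G1 X79.79 Y45.53
G0 X62.95 Y154.02
M3 S205
G1 X78.68 Y154.02 F2847
G1 X78.68 Y121.15
G1 X62.95 Y121.15
G1 X62.95 Y154.02
G0 X116.77 Y152.15
M3 S478
G1 X25.85 Y118.22 F1682
M5
G0 X0.00 Y0.00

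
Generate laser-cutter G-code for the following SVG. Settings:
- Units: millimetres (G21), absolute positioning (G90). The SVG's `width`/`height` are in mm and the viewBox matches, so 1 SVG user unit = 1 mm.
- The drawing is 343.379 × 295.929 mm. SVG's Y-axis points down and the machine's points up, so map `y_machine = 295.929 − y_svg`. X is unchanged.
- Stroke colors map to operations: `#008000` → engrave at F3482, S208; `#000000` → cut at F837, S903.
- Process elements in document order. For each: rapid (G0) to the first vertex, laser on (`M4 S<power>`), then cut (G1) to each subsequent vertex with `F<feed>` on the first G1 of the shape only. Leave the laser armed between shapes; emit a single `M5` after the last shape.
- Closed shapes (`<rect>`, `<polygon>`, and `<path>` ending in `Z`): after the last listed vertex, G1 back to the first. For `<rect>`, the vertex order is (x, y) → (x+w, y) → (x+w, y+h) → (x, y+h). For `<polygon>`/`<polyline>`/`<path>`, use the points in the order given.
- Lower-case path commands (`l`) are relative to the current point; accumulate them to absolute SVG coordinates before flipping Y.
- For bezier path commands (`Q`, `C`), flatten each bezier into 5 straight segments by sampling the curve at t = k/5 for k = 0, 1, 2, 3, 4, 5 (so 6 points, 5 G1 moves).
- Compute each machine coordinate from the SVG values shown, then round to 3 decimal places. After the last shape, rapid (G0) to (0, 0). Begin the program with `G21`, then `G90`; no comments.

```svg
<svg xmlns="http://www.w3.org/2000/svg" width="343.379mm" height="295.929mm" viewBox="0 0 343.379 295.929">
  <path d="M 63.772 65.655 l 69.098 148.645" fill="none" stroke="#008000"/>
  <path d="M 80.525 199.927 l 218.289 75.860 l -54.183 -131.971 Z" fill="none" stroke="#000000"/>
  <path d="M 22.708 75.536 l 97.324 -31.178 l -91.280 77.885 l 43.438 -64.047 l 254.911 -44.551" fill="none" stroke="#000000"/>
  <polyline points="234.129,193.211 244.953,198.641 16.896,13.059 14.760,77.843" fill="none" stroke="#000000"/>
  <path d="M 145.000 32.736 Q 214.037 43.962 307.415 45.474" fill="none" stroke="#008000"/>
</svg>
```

G21
G90
G0 X63.772 Y230.274
M4 S208
G1 X132.870 Y81.629 F3482
G0 X80.525 Y96.002
M4 S903
G1 X298.814 Y20.142 F837
G1 X244.631 Y152.113
G1 X80.525 Y96.002
G0 X22.708 Y220.393
M4 S903
G1 X120.032 Y251.571 F837
G1 X28.752 Y173.686
G1 X72.190 Y237.733
G1 X327.101 Y282.284
G0 X234.129 Y102.718
M4 S903
G1 X244.953 Y97.288 F837
G1 X16.896 Y282.870
G1 X14.760 Y218.086
G0 X145.000 Y263.193
M4 S208
G1 X173.588 Y259.091 F3482
G1 X204.124 Y255.766
G1 X236.607 Y253.219
G1 X271.037 Y251.448
G1 X307.415 Y250.455
M5
G0 X0.000 Y0.000

viewBox `0 0 343.379 295.929` with mm width/height → 1 unit = 1 mm. Flip: y_m = 295.929 − y_svg.

**Shape 1** — `<path>` line segment, stroke `#008000` → engrave (S208, F3482). Machine vertices: (63.772,230.274) → (132.870,81.629). Open path.

**Shape 2** — `<path>` closed polygon, stroke `#000000` → cut (S903, F837). Machine vertices: (80.525,96.002) → (298.814,20.142) → (244.631,152.113) → (80.525,96.002). Closed: final G1 returns to the first vertex.

**Shape 3** — `<path>` open polyline, stroke `#000000` → cut (S903, F837). Machine vertices: (22.708,220.393) → (120.032,251.571) → (28.752,173.686) → (72.190,237.733) → (327.101,282.284). Open path.

**Shape 4** — `<polyline>` open polyline, stroke `#000000` → cut (S903, F837). Machine vertices: (234.129,102.718) → (244.953,97.288) → (16.896,282.870) → (14.760,218.086). Open path.

**Shape 5** — `<path>` quadratic bezier, stroke `#008000` → engrave (S208, F3482). Control points (SVG): P0=(145.000,32.736), P1=(214.037,43.962), P2=(307.415,45.474); sampled at t=k/5. Machine vertices: (145.000,263.193) → (173.588,259.091) → (204.124,255.766) → (236.607,253.219) → (271.037,251.448) → (307.415,250.455). Open path.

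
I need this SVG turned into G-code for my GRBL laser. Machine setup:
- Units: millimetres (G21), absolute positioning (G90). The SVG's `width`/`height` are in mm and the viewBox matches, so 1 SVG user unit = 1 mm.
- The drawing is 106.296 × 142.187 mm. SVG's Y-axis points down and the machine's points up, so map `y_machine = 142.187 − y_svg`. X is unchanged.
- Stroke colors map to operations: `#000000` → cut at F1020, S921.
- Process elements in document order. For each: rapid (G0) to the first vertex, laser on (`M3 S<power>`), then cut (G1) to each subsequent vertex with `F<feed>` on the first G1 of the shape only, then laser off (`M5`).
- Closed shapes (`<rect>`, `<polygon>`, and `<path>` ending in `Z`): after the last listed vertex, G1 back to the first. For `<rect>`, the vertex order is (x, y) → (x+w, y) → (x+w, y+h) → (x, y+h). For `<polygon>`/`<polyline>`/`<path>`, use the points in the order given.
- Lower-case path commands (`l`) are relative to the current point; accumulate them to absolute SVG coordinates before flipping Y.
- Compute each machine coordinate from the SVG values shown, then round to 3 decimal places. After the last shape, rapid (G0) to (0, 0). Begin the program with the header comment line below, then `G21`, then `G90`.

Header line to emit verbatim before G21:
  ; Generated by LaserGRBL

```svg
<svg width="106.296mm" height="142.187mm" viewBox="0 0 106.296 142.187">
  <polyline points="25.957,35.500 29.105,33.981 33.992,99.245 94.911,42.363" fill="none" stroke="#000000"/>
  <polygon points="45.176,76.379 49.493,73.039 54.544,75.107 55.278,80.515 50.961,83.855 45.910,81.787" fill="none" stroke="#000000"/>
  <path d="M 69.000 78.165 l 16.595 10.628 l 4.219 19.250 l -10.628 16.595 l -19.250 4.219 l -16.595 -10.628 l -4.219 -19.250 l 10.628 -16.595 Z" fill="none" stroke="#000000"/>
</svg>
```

; Generated by LaserGRBL
G21
G90
G0 X25.957 Y106.687
M3 S921
G1 X29.105 Y108.206 F1020
G1 X33.992 Y42.942
G1 X94.911 Y99.824
M5
G0 X45.176 Y65.808
M3 S921
G1 X49.493 Y69.148 F1020
G1 X54.544 Y67.080
G1 X55.278 Y61.672
G1 X50.961 Y58.332
G1 X45.910 Y60.400
G1 X45.176 Y65.808
M5
G0 X69.000 Y64.022
M3 S921
G1 X85.595 Y53.394 F1020
G1 X89.814 Y34.144
G1 X79.186 Y17.549
G1 X59.936 Y13.330
G1 X43.341 Y23.958
G1 X39.122 Y43.208
G1 X49.750 Y59.803
G1 X69.000 Y64.022
M5
G0 X0.000 Y0.000

viewBox `0 0 106.296 142.187` with mm width/height → 1 unit = 1 mm. Flip: y_m = 142.187 − y_svg.

**Shape 1** — `<polyline>` open polyline, stroke `#000000` → cut (S921, F1020). Machine vertices: (25.957,106.687) → (29.105,108.206) → (33.992,42.942) → (94.911,99.824). Open path.

**Shape 2** — `<polygon>` regular polygon, stroke `#000000` → cut (S921, F1020). Machine vertices: (45.176,65.808) → (49.493,69.148) → (54.544,67.080) → (55.278,61.672) → (50.961,58.332) → (45.910,60.400) → (45.176,65.808). Closed: final G1 returns to the first vertex.

**Shape 3** — `<path>` regular polygon, stroke `#000000` → cut (S921, F1020). Machine vertices: (69.000,64.022) → (85.595,53.394) → (89.814,34.144) → (79.186,17.549) → (59.936,13.330) → (43.341,23.958) → (39.122,43.208) → (49.750,59.803) → (69.000,64.022). Closed: final G1 returns to the first vertex.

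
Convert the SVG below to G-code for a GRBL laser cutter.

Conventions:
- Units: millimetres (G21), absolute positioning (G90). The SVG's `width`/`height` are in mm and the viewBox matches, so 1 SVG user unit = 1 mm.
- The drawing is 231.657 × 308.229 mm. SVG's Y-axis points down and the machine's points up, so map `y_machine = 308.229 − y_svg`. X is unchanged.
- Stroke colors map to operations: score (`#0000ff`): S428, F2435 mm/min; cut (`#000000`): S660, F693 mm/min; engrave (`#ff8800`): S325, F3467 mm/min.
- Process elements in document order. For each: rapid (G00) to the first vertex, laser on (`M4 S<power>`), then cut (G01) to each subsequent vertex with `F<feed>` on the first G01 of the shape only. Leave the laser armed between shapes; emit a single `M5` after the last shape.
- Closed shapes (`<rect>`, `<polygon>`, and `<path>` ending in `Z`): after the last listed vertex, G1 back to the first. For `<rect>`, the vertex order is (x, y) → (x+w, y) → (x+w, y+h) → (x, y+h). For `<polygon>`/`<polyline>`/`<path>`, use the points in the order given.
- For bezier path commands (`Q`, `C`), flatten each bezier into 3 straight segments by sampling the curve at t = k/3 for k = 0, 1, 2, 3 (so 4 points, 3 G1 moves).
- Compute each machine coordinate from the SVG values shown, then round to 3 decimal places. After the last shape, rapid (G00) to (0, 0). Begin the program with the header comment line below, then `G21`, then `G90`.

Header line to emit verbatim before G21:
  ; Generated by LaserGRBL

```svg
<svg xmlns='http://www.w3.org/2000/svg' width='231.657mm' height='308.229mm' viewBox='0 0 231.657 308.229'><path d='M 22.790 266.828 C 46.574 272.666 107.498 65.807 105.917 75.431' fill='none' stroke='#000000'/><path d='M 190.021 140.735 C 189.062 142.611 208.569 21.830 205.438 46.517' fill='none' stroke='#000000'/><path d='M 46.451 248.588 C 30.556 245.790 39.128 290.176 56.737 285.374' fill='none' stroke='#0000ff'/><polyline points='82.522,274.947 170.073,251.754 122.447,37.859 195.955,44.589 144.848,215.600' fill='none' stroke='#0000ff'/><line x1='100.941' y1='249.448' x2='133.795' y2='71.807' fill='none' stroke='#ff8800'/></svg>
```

; Generated by LaserGRBL
G21
G90
G00 X22.790 Y41.401
M4 S660
G01 X55.263 Y90.566 F693
G01 X90.354 Y186.157
G01 X105.917 Y232.798
G00 X190.021 Y167.494
M4 S660
G01 X194.288 Y196.573 F693
G01 X202.619 Y247.840
G01 X205.438 Y261.712
G00 X46.451 Y59.641
M4 S428
G01 X38.140 Y50.280 F2435
G01 X42.712 Y30.880
G01 X56.737 Y22.855
G00 X82.522 Y33.282
M4 S428
G01 X170.073 Y56.475 F2435
G01 X122.447 Y270.370
G01 X195.955 Y263.640
G01 X144.848 Y92.629
G00 X100.941 Y58.781
M4 S325
G01 X133.795 Y236.422 F3467
M5
G00 X0.000 Y0.000

viewBox `0 0 231.657 308.229` with mm width/height → 1 unit = 1 mm. Flip: y_m = 308.229 − y_svg.

**Shape 1** — `<path>` cubic bezier, stroke `#000000` → cut (S660, F693). Control points (SVG): P0=(22.790,266.828), P1=(46.574,272.666), P2=(107.498,65.807), P3=(105.917,75.431); sampled at t=k/3. Machine vertices: (22.790,41.401) → (55.263,90.566) → (90.354,186.157) → (105.917,232.798). Open path.

**Shape 2** — `<path>` cubic bezier, stroke `#000000` → cut (S660, F693). Control points (SVG): P0=(190.021,140.735), P1=(189.062,142.611), P2=(208.569,21.830), P3=(205.438,46.517); sampled at t=k/3. Machine vertices: (190.021,167.494) → (194.288,196.573) → (202.619,247.840) → (205.438,261.712). Open path.

**Shape 3** — `<path>` cubic bezier, stroke `#0000ff` → score (S428, F2435). Control points (SVG): P0=(46.451,248.588), P1=(30.556,245.790), P2=(39.128,290.176), P3=(56.737,285.374); sampled at t=k/3. Machine vertices: (46.451,59.641) → (38.140,50.280) → (42.712,30.880) → (56.737,22.855). Open path.

**Shape 4** — `<polyline>` open polyline, stroke `#0000ff` → score (S428, F2435). Machine vertices: (82.522,33.282) → (170.073,56.475) → (122.447,270.370) → (195.955,263.640) → (144.848,92.629). Open path.

**Shape 5** — `<line>` line segment, stroke `#ff8800` → engrave (S325, F3467). Machine vertices: (100.941,58.781) → (133.795,236.422). Open path.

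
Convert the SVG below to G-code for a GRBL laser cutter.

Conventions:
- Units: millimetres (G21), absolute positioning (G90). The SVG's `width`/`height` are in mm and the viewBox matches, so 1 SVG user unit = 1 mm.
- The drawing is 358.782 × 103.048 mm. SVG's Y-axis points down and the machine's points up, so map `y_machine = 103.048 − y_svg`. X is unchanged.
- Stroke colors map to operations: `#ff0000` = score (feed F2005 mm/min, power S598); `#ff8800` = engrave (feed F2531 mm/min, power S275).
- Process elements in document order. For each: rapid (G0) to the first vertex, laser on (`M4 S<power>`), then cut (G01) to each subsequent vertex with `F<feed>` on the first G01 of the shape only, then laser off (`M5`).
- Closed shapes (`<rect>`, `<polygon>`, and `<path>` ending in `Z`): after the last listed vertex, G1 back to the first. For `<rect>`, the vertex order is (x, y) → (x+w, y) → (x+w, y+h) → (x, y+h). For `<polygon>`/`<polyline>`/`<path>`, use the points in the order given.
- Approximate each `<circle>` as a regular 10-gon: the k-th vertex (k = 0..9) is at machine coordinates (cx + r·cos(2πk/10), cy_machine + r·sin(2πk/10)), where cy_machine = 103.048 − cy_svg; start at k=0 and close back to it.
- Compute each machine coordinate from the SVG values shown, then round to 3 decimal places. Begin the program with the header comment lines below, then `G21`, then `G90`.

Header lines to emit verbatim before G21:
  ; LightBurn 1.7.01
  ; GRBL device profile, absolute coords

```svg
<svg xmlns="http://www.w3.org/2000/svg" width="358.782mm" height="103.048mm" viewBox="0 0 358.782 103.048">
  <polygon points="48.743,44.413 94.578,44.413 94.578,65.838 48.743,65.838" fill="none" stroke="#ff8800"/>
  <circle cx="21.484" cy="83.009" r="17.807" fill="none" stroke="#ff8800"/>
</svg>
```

1 u = 1 mm; y_m = 103.048 − y.

[1] `<polygon>` rectangle, #ff8800→engrave S275 F2531: (48.743,58.635) → (94.578,58.635) → (94.578,37.210) → (48.743,37.210) → (48.743,58.635) (closed)

[2] `<circle>` circle, #ff8800→engrave S275 F2531: (39.291,20.039) → (35.890,30.506) → (26.987,36.974) → (15.981,36.974) → (7.078,30.506) → (3.677,20.039) → (7.078,9.572) → (15.981,3.104) → (26.987,3.104) → (35.890,9.572) → (39.291,20.039) (closed)

; LightBurn 1.7.01
; GRBL device profile, absolute coords
G21
G90
G0 X48.743 Y58.635
M4 S275
G01 X94.578 Y58.635 F2531
G01 X94.578 Y37.210
G01 X48.743 Y37.210
G01 X48.743 Y58.635
M5
G0 X39.291 Y20.039
M4 S275
G01 X35.890 Y30.506 F2531
G01 X26.987 Y36.974
G01 X15.981 Y36.974
G01 X7.078 Y30.506
G01 X3.677 Y20.039
G01 X7.078 Y9.572
G01 X15.981 Y3.104
G01 X26.987 Y3.104
G01 X35.890 Y9.572
G01 X39.291 Y20.039
M5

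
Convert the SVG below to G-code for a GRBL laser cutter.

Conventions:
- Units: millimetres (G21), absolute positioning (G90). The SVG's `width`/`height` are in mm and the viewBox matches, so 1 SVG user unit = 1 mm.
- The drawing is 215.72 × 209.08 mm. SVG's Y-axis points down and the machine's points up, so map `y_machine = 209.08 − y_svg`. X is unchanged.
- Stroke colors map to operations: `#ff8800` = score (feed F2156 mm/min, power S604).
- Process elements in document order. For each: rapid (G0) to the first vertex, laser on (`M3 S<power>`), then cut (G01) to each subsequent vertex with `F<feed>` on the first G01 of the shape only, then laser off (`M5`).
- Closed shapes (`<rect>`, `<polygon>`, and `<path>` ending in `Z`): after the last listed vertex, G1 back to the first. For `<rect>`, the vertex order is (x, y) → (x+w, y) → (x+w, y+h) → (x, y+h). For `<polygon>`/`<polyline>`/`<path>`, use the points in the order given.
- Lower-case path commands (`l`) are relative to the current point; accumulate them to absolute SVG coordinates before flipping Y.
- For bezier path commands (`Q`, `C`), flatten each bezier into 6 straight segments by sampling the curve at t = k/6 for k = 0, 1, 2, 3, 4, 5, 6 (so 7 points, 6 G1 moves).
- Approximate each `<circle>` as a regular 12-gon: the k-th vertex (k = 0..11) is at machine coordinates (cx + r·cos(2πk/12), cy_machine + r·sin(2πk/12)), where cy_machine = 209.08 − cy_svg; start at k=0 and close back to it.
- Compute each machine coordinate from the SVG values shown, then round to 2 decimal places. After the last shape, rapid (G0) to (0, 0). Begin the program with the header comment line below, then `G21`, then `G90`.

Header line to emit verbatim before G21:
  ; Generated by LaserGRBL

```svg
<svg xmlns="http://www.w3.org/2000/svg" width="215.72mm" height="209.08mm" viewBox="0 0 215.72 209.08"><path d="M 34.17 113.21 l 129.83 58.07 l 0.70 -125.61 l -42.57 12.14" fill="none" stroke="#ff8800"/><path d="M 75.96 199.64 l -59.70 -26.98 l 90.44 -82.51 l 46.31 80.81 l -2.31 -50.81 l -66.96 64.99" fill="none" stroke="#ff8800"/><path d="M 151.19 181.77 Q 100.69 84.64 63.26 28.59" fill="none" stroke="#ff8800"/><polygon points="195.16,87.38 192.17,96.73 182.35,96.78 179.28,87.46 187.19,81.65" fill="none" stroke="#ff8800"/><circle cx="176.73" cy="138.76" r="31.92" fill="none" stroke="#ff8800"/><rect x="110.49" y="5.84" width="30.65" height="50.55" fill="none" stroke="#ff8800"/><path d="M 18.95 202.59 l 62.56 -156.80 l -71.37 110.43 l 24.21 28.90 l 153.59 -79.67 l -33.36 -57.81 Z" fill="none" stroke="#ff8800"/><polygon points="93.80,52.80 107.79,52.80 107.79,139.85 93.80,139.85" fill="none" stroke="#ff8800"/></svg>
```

; Generated by LaserGRBL
G21
G90
G0 X34.17 Y95.87
M3 S604
G01 X164.00 Y37.80 F2156
G01 X164.70 Y163.41
G01 X122.13 Y151.27
M5
G0 X75.96 Y9.44
M3 S604
G01 X16.26 Y36.42 F2156
G01 X106.70 Y118.93
G01 X153.01 Y38.12
G01 X150.70 Y88.93
G01 X83.74 Y23.94
M5
G0 X151.19 Y27.31
M3 S604
G01 X134.72 Y58.55 F2156
G01 X118.98 Y87.50
G01 X103.96 Y114.17
G01 X89.67 Y138.56
G01 X76.10 Y160.67
G01 X63.26 Y180.49
M5
G0 X195.16 Y121.70
M3 S604
G01 X192.17 Y112.35 F2156
G01 X182.35 Y112.30
G01 X179.28 Y121.62
G01 X187.19 Y127.43
G01 X195.16 Y121.70
M5
G0 X208.65 Y70.32
M3 S604
G01 X204.37 Y86.28 F2156
G01 X192.69 Y97.96
G01 X176.73 Y102.24
G01 X160.77 Y97.96
G01 X149.09 Y86.28
G01 X144.81 Y70.32
G01 X149.09 Y54.36
G01 X160.77 Y42.68
G01 X176.73 Y38.40
G01 X192.69 Y42.68
G01 X204.37 Y54.36
G01 X208.65 Y70.32
M5
G0 X110.49 Y203.24
M3 S604
G01 X141.14 Y203.24 F2156
G01 X141.14 Y152.69
G01 X110.49 Y152.69
G01 X110.49 Y203.24
M5
G0 X18.95 Y6.49
M3 S604
G01 X81.51 Y163.29 F2156
G01 X10.14 Y52.86
G01 X34.35 Y23.96
G01 X187.94 Y103.63
G01 X154.58 Y161.44
G01 X18.95 Y6.49
M5
G0 X93.80 Y156.28
M3 S604
G01 X107.79 Y156.28 F2156
G01 X107.79 Y69.23
G01 X93.80 Y69.23
G01 X93.80 Y156.28
M5
G0 X0.00 Y0.00

Since the viewBox matches the mm dimensions, user units are millimetres directly. The only transform is the Y-flip y_m = 209.08 − y_svg.

Shape 1 is a open polyline drawn with `<path>`. Its stroke #ff8800 means score at S604, F2156. After flipping Y the toolpath is (34.17,95.87) → (164.00,37.80) → (164.70,163.41) → (122.13,151.27).

Shape 2 is a open polyline drawn with `<path>`. Its stroke #ff8800 means score at S604, F2156. After flipping Y the toolpath is (75.96,9.44) → (16.26,36.42) → (106.70,118.93) → (153.01,38.12) → (150.70,88.93) → (83.74,23.94).

Shape 3 is a quadratic bezier drawn with `<path>`. Its stroke #ff8800 means score at S604, F2156. After flipping Y the toolpath is (151.19,27.31) → (134.72,58.55) → (118.98,87.50) → (103.96,114.17) → (89.67,138.56) → (76.10,160.67) → (63.26,180.49).

Shape 4 is a regular polygon drawn with `<polygon>`. Its stroke #ff8800 means score at S604, F2156. After flipping Y the toolpath is (195.16,121.70) → (192.17,112.35) → (182.35,112.30) → (179.28,121.62) → (187.19,127.43) → (195.16,121.70), returning to the start.

Shape 5 is a circle drawn with `<circle>`. Its stroke #ff8800 means score at S604, F2156. After flipping Y the toolpath is (208.65,70.32) → (204.37,86.28) → (192.69,97.96) → (176.73,102.24) → (160.77,97.96) → (149.09,86.28) → (144.81,70.32) → (149.09,54.36) → (160.77,42.68) → (176.73,38.40) → (192.69,42.68) → (204.37,54.36) → (208.65,70.32), returning to the start.

Shape 6 is a rectangle drawn with `<rect>`. Its stroke #ff8800 means score at S604, F2156. After flipping Y the toolpath is (110.49,203.24) → (141.14,203.24) → (141.14,152.69) → (110.49,152.69) → (110.49,203.24), returning to the start.

Shape 7 is a closed polygon drawn with `<path>`. Its stroke #ff8800 means score at S604, F2156. After flipping Y the toolpath is (18.95,6.49) → (81.51,163.29) → (10.14,52.86) → (34.35,23.96) → (187.94,103.63) → (154.58,161.44) → (18.95,6.49), returning to the start.

Shape 8 is a rectangle drawn with `<polygon>`. Its stroke #ff8800 means score at S604, F2156. After flipping Y the toolpath is (93.80,156.28) → (107.79,156.28) → (107.79,69.23) → (93.80,69.23) → (93.80,156.28), returning to the start.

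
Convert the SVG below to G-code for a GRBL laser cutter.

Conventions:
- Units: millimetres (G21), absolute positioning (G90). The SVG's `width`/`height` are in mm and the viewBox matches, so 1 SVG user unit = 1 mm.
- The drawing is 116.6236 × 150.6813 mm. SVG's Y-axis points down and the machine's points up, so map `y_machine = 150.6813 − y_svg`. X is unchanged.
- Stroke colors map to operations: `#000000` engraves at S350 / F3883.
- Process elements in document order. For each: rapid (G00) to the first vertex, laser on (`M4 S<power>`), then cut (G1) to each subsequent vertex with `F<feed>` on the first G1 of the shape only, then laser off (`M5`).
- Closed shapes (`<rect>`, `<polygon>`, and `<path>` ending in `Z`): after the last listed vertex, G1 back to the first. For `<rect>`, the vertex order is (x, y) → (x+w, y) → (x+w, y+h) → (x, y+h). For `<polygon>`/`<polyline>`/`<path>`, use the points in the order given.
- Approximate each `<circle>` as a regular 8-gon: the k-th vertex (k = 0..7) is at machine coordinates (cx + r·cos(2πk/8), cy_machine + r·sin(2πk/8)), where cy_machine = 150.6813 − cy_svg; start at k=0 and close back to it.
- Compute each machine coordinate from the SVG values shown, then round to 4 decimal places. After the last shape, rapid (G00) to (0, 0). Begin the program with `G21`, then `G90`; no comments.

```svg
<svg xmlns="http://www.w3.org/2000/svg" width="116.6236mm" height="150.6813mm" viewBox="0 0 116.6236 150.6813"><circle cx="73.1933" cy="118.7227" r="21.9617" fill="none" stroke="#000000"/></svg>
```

viewBox `0 0 116.6236 150.6813` with mm width/height → 1 unit = 1 mm. Flip: y_m = 150.6813 − y_svg.

**Shape 1** — `<circle>` circle, stroke `#000000` → engrave (S350, F3883). Machine vertices: (95.1550,31.9586) → (88.7226,47.4879) → (73.1933,53.9203) → (57.6640,47.4879) → (51.2316,31.9586) → (57.6640,16.4293) → (73.1933,9.9969) → (88.7226,16.4293) → (95.1550,31.9586). Closed: final G1 returns to the first vertex.

G21
G90
G00 X95.1550 Y31.9586
M4 S350
G1 X88.7226 Y47.4879 F3883
G1 X73.1933 Y53.9203
G1 X57.6640 Y47.4879
G1 X51.2316 Y31.9586
G1 X57.6640 Y16.4293
G1 X73.1933 Y9.9969
G1 X88.7226 Y16.4293
G1 X95.1550 Y31.9586
M5
G00 X0.0000 Y0.0000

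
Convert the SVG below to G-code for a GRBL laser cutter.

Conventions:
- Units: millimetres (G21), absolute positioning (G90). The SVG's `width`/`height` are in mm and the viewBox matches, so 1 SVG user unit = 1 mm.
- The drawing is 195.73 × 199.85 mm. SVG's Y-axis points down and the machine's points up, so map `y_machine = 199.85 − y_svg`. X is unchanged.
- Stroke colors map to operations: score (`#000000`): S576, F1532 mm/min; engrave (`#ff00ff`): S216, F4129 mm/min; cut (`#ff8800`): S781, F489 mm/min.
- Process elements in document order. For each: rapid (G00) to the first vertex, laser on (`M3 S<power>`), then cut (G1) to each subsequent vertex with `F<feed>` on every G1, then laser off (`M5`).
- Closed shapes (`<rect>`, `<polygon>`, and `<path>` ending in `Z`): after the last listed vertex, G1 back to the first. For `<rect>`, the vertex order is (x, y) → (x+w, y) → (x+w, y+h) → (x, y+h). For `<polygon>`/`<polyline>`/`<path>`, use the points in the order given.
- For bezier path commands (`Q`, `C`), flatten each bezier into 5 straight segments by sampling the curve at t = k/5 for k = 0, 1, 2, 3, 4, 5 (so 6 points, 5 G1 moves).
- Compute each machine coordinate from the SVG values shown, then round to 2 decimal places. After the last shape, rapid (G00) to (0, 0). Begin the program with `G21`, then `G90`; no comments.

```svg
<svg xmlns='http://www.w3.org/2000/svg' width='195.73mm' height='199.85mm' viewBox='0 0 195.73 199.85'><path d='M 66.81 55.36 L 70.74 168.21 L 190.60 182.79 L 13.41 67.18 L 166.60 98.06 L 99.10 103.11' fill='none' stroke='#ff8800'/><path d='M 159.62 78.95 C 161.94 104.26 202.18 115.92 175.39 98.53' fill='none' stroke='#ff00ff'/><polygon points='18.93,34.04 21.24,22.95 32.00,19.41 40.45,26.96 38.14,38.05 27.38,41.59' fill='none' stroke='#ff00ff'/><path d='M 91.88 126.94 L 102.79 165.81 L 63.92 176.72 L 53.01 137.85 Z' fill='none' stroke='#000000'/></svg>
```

G21
G90
G00 X66.81 Y144.49
M3 S781
G1 X70.74 Y31.64 F489
G1 X190.60 Y17.06 F489
G1 X13.41 Y132.67 F489
G1 X166.60 Y101.79 F489
G1 X99.10 Y96.74 F489
M5
G00 X159.62 Y120.90
M3 S216
G1 X164.72 Y107.48 F4129
G1 X173.89 Y98.07 F4129
G1 X182.08 Y93.41 F4129
G1 X184.26 Y94.25 F4129
G1 X175.39 Y101.32 F4129
M5
G00 X18.93 Y165.81
M3 S216
G1 X21.24 Y176.90 F4129
G1 X32.00 Y180.44 F4129
G1 X40.45 Y172.89 F4129
G1 X38.14 Y161.80 F4129
G1 X27.38 Y158.26 F4129
G1 X18.93 Y165.81 F4129
M5
G00 X91.88 Y72.91
M3 S576
G1 X102.79 Y34.04 F1532
G1 X63.92 Y23.13 F1532
G1 X53.01 Y62.00 F1532
G1 X91.88 Y72.91 F1532
M5
G00 X0.00 Y0.00

viewBox `0 0 195.73 199.85` with mm width/height → 1 unit = 1 mm. Flip: y_m = 199.85 − y_svg.

**Shape 1** — `<path>` open polyline, stroke `#ff8800` → cut (S781, F489). Machine vertices: (66.81,144.49) → (70.74,31.64) → (190.60,17.06) → (13.41,132.67) → (166.60,101.79) → (99.10,96.74). Open path.

**Shape 2** — `<path>` cubic bezier, stroke `#ff00ff` → engrave (S216, F4129). Control points (SVG): P0=(159.62,78.95), P1=(161.94,104.26), P2=(202.18,115.92), P3=(175.39,98.53); sampled at t=k/5. Machine vertices: (159.62,120.90) → (164.72,107.48) → (173.89,98.07) → (182.08,93.41) → (184.26,94.25) → (175.39,101.32). Open path.

**Shape 3** — `<polygon>` regular polygon, stroke `#ff00ff` → engrave (S216, F4129). Machine vertices: (18.93,165.81) → (21.24,176.90) → (32.00,180.44) → (40.45,172.89) → (38.14,161.80) → (27.38,158.26) → (18.93,165.81). Closed: final G1 returns to the first vertex.

**Shape 4** — `<path>` regular polygon, stroke `#000000` → score (S576, F1532). Machine vertices: (91.88,72.91) → (102.79,34.04) → (63.92,23.13) → (53.01,62.00) → (91.88,72.91). Closed: final G1 returns to the first vertex.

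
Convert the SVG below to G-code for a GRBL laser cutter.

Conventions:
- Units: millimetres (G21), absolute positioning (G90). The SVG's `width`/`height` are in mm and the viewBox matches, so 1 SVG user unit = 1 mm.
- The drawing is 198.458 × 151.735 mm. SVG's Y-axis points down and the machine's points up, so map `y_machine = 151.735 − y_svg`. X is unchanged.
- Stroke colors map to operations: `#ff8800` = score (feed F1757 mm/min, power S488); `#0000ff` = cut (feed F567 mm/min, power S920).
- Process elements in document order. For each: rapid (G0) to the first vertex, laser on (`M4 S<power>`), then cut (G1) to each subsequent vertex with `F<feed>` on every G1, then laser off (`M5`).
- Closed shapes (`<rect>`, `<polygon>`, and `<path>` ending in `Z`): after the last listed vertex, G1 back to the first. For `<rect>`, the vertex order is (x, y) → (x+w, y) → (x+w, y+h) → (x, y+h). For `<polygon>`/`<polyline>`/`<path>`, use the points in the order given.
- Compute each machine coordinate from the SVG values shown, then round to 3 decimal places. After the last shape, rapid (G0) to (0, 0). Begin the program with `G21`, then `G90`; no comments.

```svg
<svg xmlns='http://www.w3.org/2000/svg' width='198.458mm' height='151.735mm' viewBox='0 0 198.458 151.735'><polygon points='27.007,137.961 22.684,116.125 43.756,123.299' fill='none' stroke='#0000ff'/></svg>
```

G21
G90
G0 X27.007 Y13.774
M4 S920
G1 X22.684 Y35.610 F567
G1 X43.756 Y28.436 F567
G1 X27.007 Y13.774 F567
M5
G0 X0.000 Y0.000

1 u = 1 mm; y_m = 151.735 − y.

[1] `<polygon>` regular polygon, #0000ff→cut S920 F567: (27.007,13.774) → (22.684,35.610) → (43.756,28.436) → (27.007,13.774) (closed)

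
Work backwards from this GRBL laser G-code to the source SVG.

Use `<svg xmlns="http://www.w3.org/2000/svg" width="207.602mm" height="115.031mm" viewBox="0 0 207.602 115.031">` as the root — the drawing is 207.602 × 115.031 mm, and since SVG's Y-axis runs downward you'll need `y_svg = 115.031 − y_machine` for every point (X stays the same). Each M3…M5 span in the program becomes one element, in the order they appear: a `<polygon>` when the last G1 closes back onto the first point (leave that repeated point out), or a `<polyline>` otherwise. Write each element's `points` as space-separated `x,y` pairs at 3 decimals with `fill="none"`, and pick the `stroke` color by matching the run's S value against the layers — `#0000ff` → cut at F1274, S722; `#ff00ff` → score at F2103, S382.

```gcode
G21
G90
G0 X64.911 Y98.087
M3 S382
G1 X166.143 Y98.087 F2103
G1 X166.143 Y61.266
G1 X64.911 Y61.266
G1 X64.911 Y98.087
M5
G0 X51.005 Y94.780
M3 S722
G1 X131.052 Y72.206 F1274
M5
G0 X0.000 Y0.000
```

Machine Y-up, SVG Y-down with viewBox height 115.031, so y_svg = 115.031 − y_machine; X carries over.

Run 1: S382 ⇒ score layer `#ff00ff`. The run returns to its start, so emit a `<polygon>` with points (Y-flipped): 64.911,16.944 166.143,16.944 166.143,53.765 64.911,53.765.

Run 2: power S722 maps to stroke `#0000ff` (cut). The run is open, so emit a `<polyline>` with points (Y-flipped): 51.005,20.251 131.052,42.825.

<svg xmlns="http://www.w3.org/2000/svg" width="207.602mm" height="115.031mm" viewBox="0 0 207.602 115.031">
  <polygon points="64.911,16.944 166.143,16.944 166.143,53.765 64.911,53.765" fill="none" stroke="#ff00ff"/>
  <polyline points="51.005,20.251 131.052,42.825" fill="none" stroke="#0000ff"/>
</svg>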